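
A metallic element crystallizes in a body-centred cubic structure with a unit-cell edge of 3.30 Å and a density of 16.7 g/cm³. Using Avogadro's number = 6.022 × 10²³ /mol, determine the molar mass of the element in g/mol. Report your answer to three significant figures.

181 g/mol

A BCC cell has Z = 2 atoms; a = 3.300 × 10^-8 cm.
M = ρ·N_A·a³/Z = 16.7 × 6.022 × 10²³ × 3.594 × 10^-23 / 2 = 181 g/mol.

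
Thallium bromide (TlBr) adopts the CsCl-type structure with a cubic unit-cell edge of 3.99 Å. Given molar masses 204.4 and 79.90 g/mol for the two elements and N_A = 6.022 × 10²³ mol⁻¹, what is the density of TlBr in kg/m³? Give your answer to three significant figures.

The CsCl-type structure contains Z = 1 formula unit per cell; M(TlBr) = 204.4 + 79.90 = 284.3 g/mol.
a³ = (3.990 × 10^-8 cm)³ = 6.352 × 10^-23 cm³.
ρ = 1 × 284.3 / (6.022 × 10²³ × 6.352 × 10^-23) = 7.432 g/cm³ = 7430 kg/m³.

7430 kg/m³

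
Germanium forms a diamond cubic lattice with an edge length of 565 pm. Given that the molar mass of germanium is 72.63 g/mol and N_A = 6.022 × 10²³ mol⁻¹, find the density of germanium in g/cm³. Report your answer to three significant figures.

5.35 g/cm³

A diamond cubic unit cell contains Z = 8 atoms.
Cell volume: a³ = (565 pm)³ = (5.650 × 10^-8 cm)³ = 1.804 × 10^-22 cm³.
ρ = Z·M/(N_A·a³) = 8 × 72.63 / (6.022 × 10²³ × 1.804 × 10^-22) = 5.350 g/cm³.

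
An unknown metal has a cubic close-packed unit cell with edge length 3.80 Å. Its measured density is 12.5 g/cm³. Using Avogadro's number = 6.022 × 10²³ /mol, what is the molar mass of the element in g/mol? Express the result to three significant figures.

An FCC cell has Z = 4 atoms; a = 3.800 × 10^-8 cm.
M = ρ·N_A·a³/Z = 12.5 × 6.022 × 10²³ × 5.487 × 10^-23 / 4 = 103 g/mol.

103 g/mol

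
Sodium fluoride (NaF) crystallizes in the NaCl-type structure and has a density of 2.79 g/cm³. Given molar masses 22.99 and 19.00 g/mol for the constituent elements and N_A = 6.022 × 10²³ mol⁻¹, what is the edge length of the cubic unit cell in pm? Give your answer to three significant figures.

464 pm

M(NaF) = 41.99 g/mol; Z = 4 formula units per cell.
a³ = Z·M/(N_A·ρ) = 4 × 41.99 / (6.022 × 10²³ × 2.79) = 9.997 × 10^-23 cm³, so a = 4.641 × 10^-8 cm = 464 pm.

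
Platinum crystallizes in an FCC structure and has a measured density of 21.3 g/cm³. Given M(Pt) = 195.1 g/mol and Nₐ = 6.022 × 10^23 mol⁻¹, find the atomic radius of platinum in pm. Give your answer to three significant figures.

For an FCC cell (Z = 4), a³ = Z·M/(N_A·ρ) = 4 × 195.1 / (6.022 × 10²³ × 21.30) = 6.084 × 10^-23 cm³, so a = 3.933 × 10^-8 cm = 393.3 pm.
Atoms touch along the face diagonal, so √2·a = 4r, so r = 0.3536 × a = 139 pm.

139 pm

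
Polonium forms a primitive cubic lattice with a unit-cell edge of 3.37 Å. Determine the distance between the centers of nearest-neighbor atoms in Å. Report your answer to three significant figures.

In a simple cubic structure, atoms touch along the cell edge, so a = 2r; the nearest-neighbor distance equals 2r = 1.000·a.
d = 1.000 × 3.37 = 3.37 Å.

3.37 Å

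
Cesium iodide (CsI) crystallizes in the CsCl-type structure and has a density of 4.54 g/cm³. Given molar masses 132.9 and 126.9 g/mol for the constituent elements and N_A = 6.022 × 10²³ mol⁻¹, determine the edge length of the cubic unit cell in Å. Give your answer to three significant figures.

M(CsI) = 259.8 g/mol; Z = 1 formula unit per cell.
a³ = Z·M/(N_A·ρ) = 1 × 259.8 / (6.022 × 10²³ × 4.54) = 9.503 × 10^-23 cm³, so a = 4.563 × 10^-8 cm = 4.56 Å.

4.56 Å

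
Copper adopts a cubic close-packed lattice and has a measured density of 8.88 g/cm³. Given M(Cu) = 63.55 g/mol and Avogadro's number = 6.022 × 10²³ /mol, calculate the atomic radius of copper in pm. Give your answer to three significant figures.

For an FCC cell (Z = 4), a³ = Z·M/(N_A·ρ) = 4 × 63.55 / (6.022 × 10²³ × 8.880) = 4.754 × 10^-23 cm³, so a = 3.622 × 10^-8 cm = 362.2 pm.
Atoms touch along the face diagonal, so √2·a = 4r, so r = 0.3536 × a = 128 pm.

128 pm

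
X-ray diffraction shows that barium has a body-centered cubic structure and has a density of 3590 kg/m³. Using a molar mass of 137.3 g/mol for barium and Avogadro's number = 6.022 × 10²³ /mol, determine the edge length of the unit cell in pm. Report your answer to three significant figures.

With Z = 2 atoms per BCC cell, a³ = Z·M/(N_A·ρ) = 2 × 137.3 / (6.022 × 10²³ × 3.590 g/cm³) = 1.270 × 10^-22 cm³.
a = (1.270 × 10^-22)^(1/3) = 5.027 × 10^-8 cm = 503 pm.

503 pm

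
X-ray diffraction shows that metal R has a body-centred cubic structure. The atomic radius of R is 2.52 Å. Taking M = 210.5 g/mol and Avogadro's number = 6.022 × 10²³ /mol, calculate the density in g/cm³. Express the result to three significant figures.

3.55 g/cm³

In a BCC lattice, atoms touch along the body diagonal, so √3·a = 4r, giving a = 5.820 Å = 5.820 × 10^-8 cm.
With Z = 2, ρ = Z·M/(N_A·a³) = 2 × 210.5 / (6.022 × 10²³ × 1.971 × 10^-22) = 3.547 g/cm³.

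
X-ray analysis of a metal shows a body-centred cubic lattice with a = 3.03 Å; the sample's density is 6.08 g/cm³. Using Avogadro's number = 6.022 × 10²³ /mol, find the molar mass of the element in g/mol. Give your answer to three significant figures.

50.9 g/mol

A BCC cell has Z = 2 atoms; a = 3.030 × 10^-8 cm.
M = ρ·N_A·a³/Z = 6.08 × 6.022 × 10²³ × 2.782 × 10^-23 / 2 = 50.9 g/mol.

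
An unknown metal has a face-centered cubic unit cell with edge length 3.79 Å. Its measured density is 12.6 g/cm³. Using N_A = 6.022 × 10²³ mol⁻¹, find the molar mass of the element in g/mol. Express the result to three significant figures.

An FCC cell has Z = 4 atoms; a = 3.790 × 10^-8 cm.
M = ρ·N_A·a³/Z = 12.6 × 6.022 × 10²³ × 5.444 × 10^-23 / 4 = 103 g/mol.

103 g/mol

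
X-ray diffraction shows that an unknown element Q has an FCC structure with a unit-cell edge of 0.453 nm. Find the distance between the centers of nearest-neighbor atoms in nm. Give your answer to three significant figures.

0.320 nm

In an FCC structure, atoms touch along the face diagonal, so √2·a = 4r; the nearest-neighbor distance equals 2r = 0.7071·a.
d = 0.7071 × 0.453 = 0.320 nm.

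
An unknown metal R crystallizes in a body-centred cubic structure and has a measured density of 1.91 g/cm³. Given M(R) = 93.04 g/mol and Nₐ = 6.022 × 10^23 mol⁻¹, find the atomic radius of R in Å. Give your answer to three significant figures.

For a BCC cell (Z = 2), a³ = Z·M/(N_A·ρ) = 2 × 93.04 / (6.022 × 10²³ × 1.910) = 1.618 × 10^-22 cm³, so a = 5.449 × 10^-8 cm = 5.449 Å.
Atoms touch along the body diagonal, so √3·a = 4r, so r = 0.4330 × a = 2.36 Å.

2.36 Å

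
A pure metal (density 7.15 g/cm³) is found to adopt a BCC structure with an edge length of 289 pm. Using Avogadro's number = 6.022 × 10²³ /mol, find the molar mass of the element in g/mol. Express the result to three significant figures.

52.0 g/mol

A BCC cell has Z = 2 atoms; a = 2.890 × 10^-8 cm.
M = ρ·N_A·a³/Z = 7.15 × 6.022 × 10²³ × 2.414 × 10^-23 / 2 = 52.0 g/mol.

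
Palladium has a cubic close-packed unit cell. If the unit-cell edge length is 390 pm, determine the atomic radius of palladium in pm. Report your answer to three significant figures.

138 pm

In an FCC lattice, atoms touch along the face diagonal, so √2·a = 4r.
r = √2·a/4 = 1.4142 × 390 / 4 = 138 pm.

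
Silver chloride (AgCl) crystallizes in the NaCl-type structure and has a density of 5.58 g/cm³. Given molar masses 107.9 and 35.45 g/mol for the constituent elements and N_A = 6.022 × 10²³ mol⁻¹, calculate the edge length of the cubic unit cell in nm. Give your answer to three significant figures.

0.555 nm

M(AgCl) = 143.35 g/mol; Z = 4 formula units per cell.
a³ = Z·M/(N_A·ρ) = 4 × 143.35 / (6.022 × 10²³ × 5.58) = 1.706 × 10^-22 cm³, so a = 5.547 × 10^-8 cm = 0.555 nm.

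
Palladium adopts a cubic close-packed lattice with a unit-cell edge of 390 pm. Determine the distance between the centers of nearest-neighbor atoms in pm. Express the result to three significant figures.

276 pm

In an FCC structure, atoms touch along the face diagonal, so √2·a = 4r; the nearest-neighbor distance equals 2r = 0.7071·a.
d = 0.7071 × 390 = 276 pm.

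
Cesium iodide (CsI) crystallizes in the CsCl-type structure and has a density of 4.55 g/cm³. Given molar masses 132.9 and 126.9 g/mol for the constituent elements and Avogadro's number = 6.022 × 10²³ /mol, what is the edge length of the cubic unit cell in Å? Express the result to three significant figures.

4.56 Å

M(CsI) = 259.8 g/mol; Z = 1 formula unit per cell.
a³ = Z·M/(N_A·ρ) = 1 × 259.8 / (6.022 × 10²³ × 4.55) = 9.482 × 10^-23 cm³, so a = 4.560 × 10^-8 cm = 4.56 Å.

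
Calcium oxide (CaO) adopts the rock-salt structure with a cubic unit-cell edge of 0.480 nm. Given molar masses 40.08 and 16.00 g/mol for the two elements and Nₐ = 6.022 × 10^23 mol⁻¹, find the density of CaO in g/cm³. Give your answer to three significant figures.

The rock-salt structure contains Z = 4 formula units per cell; M(CaO) = 40.08 + 16.00 = 56.08 g/mol.
a³ = (4.800 × 10^-8 cm)³ = 1.106 × 10^-22 cm³.
ρ = 4 × 56.08 / (6.022 × 10²³ × 1.106 × 10^-22) = 3.368 g/cm³.

3.37 g/cm³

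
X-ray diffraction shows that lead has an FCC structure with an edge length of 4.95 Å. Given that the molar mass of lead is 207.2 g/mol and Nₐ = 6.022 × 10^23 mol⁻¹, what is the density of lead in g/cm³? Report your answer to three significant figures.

An FCC unit cell contains Z = 4 atoms.
Cell volume: a³ = (4.95 Å)³ = (4.950 × 10^-8 cm)³ = 1.213 × 10^-22 cm³.
ρ = Z·M/(N_A·a³) = 4 × 207.2 / (6.022 × 10²³ × 1.213 × 10^-22) = 11.35 g/cm³.

11.3 g/cm³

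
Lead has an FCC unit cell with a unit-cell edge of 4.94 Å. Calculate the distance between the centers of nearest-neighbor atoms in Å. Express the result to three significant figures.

3.49 Å

In an FCC structure, atoms touch along the face diagonal, so √2·a = 4r; the nearest-neighbor distance equals 2r = 0.7071·a.
d = 0.7071 × 4.94 = 3.49 Å.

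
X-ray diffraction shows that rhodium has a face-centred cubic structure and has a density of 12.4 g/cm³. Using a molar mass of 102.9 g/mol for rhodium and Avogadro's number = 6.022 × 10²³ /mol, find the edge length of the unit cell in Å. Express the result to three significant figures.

With Z = 4 atoms per FCC cell, a³ = Z·M/(N_A·ρ) = 4 × 102.9 / (6.022 × 10²³ × 12.40 g/cm³) = 5.512 × 10^-23 cm³.
a = (5.512 × 10^-23)^(1/3) = 3.806 × 10^-8 cm = 3.81 Å.

3.81 Å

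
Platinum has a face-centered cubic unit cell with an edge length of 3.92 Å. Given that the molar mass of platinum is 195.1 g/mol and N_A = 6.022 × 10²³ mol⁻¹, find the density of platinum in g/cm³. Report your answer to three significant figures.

An FCC unit cell contains Z = 4 atoms.
Cell volume: a³ = (3.92 Å)³ = (3.920 × 10^-8 cm)³ = 6.024 × 10^-23 cm³.
ρ = Z·M/(N_A·a³) = 4 × 195.1 / (6.022 × 10²³ × 6.024 × 10^-23) = 21.51 g/cm³.

21.5 g/cm³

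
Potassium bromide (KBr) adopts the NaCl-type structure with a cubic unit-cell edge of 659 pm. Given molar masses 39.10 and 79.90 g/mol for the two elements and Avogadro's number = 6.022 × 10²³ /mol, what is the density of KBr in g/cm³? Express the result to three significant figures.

The NaCl-type structure contains Z = 4 formula units per cell; M(KBr) = 39.10 + 79.90 = 119.0 g/mol.
a³ = (6.590 × 10^-8 cm)³ = 2.862 × 10^-22 cm³.
ρ = 4 × 119.0 / (6.022 × 10²³ × 2.862 × 10^-22) = 2.762 g/cm³.

2.76 g/cm³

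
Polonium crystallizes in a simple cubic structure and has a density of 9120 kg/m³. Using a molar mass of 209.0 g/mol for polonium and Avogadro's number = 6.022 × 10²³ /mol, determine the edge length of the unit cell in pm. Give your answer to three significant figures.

336 pm

With Z = 1 atom per simple cubic cell, a³ = Z·M/(N_A·ρ) = 1 × 209.0 / (6.022 × 10²³ × 9.120 g/cm³) = 3.805 × 10^-23 cm³.
a = (3.805 × 10^-23)^(1/3) = 3.364 × 10^-8 cm = 336 pm.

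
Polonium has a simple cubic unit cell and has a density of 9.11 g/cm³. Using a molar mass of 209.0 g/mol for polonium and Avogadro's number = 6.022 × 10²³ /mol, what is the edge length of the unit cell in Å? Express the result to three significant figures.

3.36 Å

With Z = 1 atom per simple cubic cell, a³ = Z·M/(N_A·ρ) = 1 × 209.0 / (6.022 × 10²³ × 9.110 g/cm³) = 3.810 × 10^-23 cm³.
a = (3.810 × 10^-23)^(1/3) = 3.365 × 10^-8 cm = 3.36 Å.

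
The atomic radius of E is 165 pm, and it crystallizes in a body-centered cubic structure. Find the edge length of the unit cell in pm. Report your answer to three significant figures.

381 pm

In a BCC lattice, atoms touch along the body diagonal, so √3·a = 4r.
a = 4r/√3 = 4 × 165 / 1.7321 = 381 pm.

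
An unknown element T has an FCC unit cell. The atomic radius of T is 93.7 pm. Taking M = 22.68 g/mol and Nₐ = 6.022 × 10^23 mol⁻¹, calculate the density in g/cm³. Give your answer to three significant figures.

In an FCC lattice, atoms touch along the face diagonal, so √2·a = 4r, giving a = 265.0 pm = 2.650 × 10^-8 cm.
With Z = 4, ρ = Z·M/(N_A·a³) = 4 × 22.68 / (6.022 × 10²³ × 1.861 × 10^-23) = 8.093 g/cm³.

8.09 g/cm³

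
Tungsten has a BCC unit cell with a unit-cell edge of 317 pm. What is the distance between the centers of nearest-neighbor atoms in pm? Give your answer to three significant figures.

275 pm

In a BCC structure, atoms touch along the body diagonal, so √3·a = 4r; the nearest-neighbor distance equals 2r = 0.8660·a.
d = 0.8660 × 317 = 275 pm.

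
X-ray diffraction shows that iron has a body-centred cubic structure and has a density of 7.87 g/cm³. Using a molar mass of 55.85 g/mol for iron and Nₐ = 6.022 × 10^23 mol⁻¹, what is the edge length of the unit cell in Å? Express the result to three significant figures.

2.87 Å

With Z = 2 atoms per BCC cell, a³ = Z·M/(N_A·ρ) = 2 × 55.85 / (6.022 × 10²³ × 7.870 g/cm³) = 2.357 × 10^-23 cm³.
a = (2.357 × 10^-23)^(1/3) = 2.867 × 10^-8 cm = 2.87 Å.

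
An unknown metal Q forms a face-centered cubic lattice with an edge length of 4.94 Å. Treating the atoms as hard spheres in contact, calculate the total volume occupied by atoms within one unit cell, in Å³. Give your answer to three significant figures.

In an FCC lattice atoms touch along the face diagonal, so √2·a = 4r, so r = 0.3536a = 1.747 Å.
V_atoms = Z × (4/3)πr³ = 4 × (4/3)π × (1.747)³ = 89.3 Å³.

89.3 Å³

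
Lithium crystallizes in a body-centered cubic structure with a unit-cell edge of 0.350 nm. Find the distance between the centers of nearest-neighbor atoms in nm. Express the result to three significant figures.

0.303 nm

In a BCC structure, atoms touch along the body diagonal, so √3·a = 4r; the nearest-neighbor distance equals 2r = 0.8660·a.
d = 0.8660 × 0.350 = 0.303 nm.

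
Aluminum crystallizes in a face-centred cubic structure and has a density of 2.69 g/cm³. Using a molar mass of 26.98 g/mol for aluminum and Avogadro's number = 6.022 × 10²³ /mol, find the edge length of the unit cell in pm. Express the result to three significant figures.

405 pm

With Z = 4 atoms per FCC cell, a³ = Z·M/(N_A·ρ) = 4 × 26.98 / (6.022 × 10²³ × 2.690 g/cm³) = 6.662 × 10^-23 cm³.
a = (6.662 × 10^-23)^(1/3) = 4.054 × 10^-8 cm = 405 pm.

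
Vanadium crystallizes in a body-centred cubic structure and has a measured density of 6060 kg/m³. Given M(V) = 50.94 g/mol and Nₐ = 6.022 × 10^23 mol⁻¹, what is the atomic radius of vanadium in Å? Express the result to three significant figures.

1.31 Å

For a BCC cell (Z = 2), a³ = Z·M/(N_A·ρ) = 2 × 50.94 / (6.022 × 10²³ × 6.060) = 2.792 × 10^-23 cm³, so a = 3.034 × 10^-8 cm = 3.034 Å.
Atoms touch along the body diagonal, so √3·a = 4r, so r = 0.4330 × a = 1.31 Å.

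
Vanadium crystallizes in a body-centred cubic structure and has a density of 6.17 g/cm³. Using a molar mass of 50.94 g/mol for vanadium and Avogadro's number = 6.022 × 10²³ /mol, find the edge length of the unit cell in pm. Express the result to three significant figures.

With Z = 2 atoms per BCC cell, a³ = Z·M/(N_A·ρ) = 2 × 50.94 / (6.022 × 10²³ × 6.170 g/cm³) = 2.742 × 10^-23 cm³.
a = (2.742 × 10^-23)^(1/3) = 3.015 × 10^-8 cm = 302 pm.

302 pm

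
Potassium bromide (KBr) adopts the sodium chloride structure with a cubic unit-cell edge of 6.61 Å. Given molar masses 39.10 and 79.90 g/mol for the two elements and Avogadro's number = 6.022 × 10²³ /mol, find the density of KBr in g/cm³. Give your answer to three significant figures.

The sodium chloride structure contains Z = 4 formula units per cell; M(KBr) = 39.10 + 79.90 = 119.0 g/mol.
a³ = (6.610 × 10^-8 cm)³ = 2.888 × 10^-22 cm³.
ρ = 4 × 119.0 / (6.022 × 10²³ × 2.888 × 10^-22) = 2.737 g/cm³.

2.74 g/cm³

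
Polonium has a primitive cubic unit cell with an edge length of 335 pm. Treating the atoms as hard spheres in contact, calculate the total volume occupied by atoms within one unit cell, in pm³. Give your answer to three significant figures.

In a simple cubic lattice atoms touch along the cell edge, so a = 2r, so r = 0.5000a = 167.5 pm.
V_atoms = Z × (4/3)πr³ = 1 × (4/3)π × (167.5)³ = 1.97 × 10^7 pm³.

1.97 × 10^7 pm³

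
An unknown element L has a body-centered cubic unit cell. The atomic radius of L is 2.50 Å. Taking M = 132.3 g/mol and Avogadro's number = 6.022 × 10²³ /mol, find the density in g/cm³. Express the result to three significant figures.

2.28 g/cm³

In a BCC lattice, atoms touch along the body diagonal, so √3·a = 4r, giving a = 5.774 Å = 5.774 × 10^-8 cm.
With Z = 2, ρ = Z·M/(N_A·a³) = 2 × 132.3 / (6.022 × 10²³ × 1.925 × 10^-22) = 2.283 g/cm³.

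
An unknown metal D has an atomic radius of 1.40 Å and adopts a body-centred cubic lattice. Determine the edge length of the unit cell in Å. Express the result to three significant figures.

3.23 Å

In a BCC lattice, atoms touch along the body diagonal, so √3·a = 4r.
a = 4r/√3 = 4 × 1.40 / 1.7321 = 3.23 Å.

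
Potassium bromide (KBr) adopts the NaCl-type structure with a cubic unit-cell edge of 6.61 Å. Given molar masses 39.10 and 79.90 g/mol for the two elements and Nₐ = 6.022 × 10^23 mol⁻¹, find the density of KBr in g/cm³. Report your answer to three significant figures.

The NaCl-type structure contains Z = 4 formula units per cell; M(KBr) = 39.10 + 79.90 = 119.0 g/mol.
a³ = (6.610 × 10^-8 cm)³ = 2.888 × 10^-22 cm³.
ρ = 4 × 119.0 / (6.022 × 10²³ × 2.888 × 10^-22) = 2.737 g/cm³.

2.74 g/cm³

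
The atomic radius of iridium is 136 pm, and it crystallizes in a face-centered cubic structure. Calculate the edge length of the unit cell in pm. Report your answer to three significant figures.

385 pm

In an FCC lattice, atoms touch along the face diagonal, so √2·a = 4r.
a = 4r/√2 = 4 × 136 / 1.4142 = 385 pm.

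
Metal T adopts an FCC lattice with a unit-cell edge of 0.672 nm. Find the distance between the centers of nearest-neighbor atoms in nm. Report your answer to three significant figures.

In an FCC structure, atoms touch along the face diagonal, so √2·a = 4r; the nearest-neighbor distance equals 2r = 0.7071·a.
d = 0.7071 × 0.672 = 0.475 nm.

0.475 nm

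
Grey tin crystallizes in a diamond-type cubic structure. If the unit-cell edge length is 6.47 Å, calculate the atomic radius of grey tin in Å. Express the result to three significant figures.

1.40 Å

In a diamond cubic lattice, nearest neighbors lie along the body diagonal with √3·a = 8r.
r = √3·a/8 = 1.7321 × 6.47 / 8 = 1.40 Å.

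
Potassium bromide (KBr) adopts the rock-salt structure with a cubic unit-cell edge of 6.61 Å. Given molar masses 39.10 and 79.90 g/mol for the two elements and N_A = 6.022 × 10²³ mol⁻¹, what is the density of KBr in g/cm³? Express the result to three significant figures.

The rock-salt structure contains Z = 4 formula units per cell; M(KBr) = 39.10 + 79.90 = 119.0 g/mol.
a³ = (6.610 × 10^-8 cm)³ = 2.888 × 10^-22 cm³.
ρ = 4 × 119.0 / (6.022 × 10²³ × 2.888 × 10^-22) = 2.737 g/cm³.

2.74 g/cm³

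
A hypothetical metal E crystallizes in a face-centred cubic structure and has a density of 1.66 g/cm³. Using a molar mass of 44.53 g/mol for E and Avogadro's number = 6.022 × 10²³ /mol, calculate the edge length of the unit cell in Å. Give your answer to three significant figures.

With Z = 4 atoms per FCC cell, a³ = Z·M/(N_A·ρ) = 4 × 44.53 / (6.022 × 10²³ × 1.660 g/cm³) = 1.782 × 10^-22 cm³.
a = (1.782 × 10^-22)^(1/3) = 5.627 × 10^-8 cm = 5.63 Å.

5.63 Å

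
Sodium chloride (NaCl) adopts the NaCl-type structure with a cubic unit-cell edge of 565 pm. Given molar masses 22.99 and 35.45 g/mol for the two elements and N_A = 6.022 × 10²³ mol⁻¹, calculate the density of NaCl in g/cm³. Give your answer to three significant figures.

2.15 g/cm³

The NaCl-type structure contains Z = 4 formula units per cell; M(NaCl) = 22.99 + 35.45 = 58.44 g/mol.
a³ = (5.650 × 10^-8 cm)³ = 1.804 × 10^-22 cm³.
ρ = 4 × 58.44 / (6.022 × 10²³ × 1.804 × 10^-22) = 2.152 g/cm³.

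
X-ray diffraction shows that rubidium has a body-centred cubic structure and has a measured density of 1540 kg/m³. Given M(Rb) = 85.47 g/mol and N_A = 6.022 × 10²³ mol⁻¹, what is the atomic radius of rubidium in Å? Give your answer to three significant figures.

2.46 Å

For a BCC cell (Z = 2), a³ = Z·M/(N_A·ρ) = 2 × 85.47 / (6.022 × 10²³ × 1.540) = 1.843 × 10^-22 cm³, so a = 5.691 × 10^-8 cm = 5.691 Å.
Atoms touch along the body diagonal, so √3·a = 4r, so r = 0.4330 × a = 2.46 Å.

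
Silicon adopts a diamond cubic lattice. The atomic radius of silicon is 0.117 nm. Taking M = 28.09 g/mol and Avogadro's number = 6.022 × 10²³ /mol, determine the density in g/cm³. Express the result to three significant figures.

2.36 g/cm³

In a diamond cubic lattice, nearest neighbors lie along the body diagonal with √3·a = 8r, giving a = 0.5404 nm = 5.404 × 10^-8 cm.
With Z = 8, ρ = Z·M/(N_A·a³) = 8 × 28.09 / (6.022 × 10²³ × 1.578 × 10^-22) = 2.365 g/cm³.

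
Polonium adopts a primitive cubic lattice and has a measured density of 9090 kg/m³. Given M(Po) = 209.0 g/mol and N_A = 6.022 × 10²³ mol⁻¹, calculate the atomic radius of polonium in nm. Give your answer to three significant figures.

0.168 nm

For a simple cubic cell (Z = 1), a³ = Z·M/(N_A·ρ) = 1 × 209.0 / (6.022 × 10²³ × 9.090) = 3.818 × 10^-23 cm³, so a = 3.367 × 10^-8 cm = 0.3367 nm.
Atoms touch along the cell edge, so a = 2r, so r = 0.5000 × a = 0.168 nm.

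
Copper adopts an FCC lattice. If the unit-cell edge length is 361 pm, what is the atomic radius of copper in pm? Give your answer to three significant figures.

128 pm

In an FCC lattice, atoms touch along the face diagonal, so √2·a = 4r.
r = √2·a/4 = 1.4142 × 361 / 4 = 128 pm.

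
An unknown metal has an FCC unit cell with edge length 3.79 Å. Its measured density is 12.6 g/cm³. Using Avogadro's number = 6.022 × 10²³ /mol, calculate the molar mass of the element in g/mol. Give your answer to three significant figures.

An FCC cell has Z = 4 atoms; a = 3.790 × 10^-8 cm.
M = ρ·N_A·a³/Z = 12.6 × 6.022 × 10²³ × 5.444 × 10^-23 / 4 = 103 g/mol.

103 g/mol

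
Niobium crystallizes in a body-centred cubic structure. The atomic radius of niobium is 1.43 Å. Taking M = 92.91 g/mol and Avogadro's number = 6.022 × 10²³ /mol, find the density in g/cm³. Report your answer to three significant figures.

In a BCC lattice, atoms touch along the body diagonal, so √3·a = 4r, giving a = 3.302 Å = 3.302 × 10^-8 cm.
With Z = 2, ρ = Z·M/(N_A·a³) = 2 × 92.91 / (6.022 × 10²³ × 3.602 × 10^-23) = 8.567 g/cm³.

8.57 g/cm³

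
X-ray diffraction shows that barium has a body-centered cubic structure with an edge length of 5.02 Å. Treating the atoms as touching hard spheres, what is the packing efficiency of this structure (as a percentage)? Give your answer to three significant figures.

68.0%

In a BCC lattice atoms touch along the body diagonal, so √3·a = 4r, so r = 0.4330a = 2.174 Å.
Packing fraction = Z·(4/3)πr³ / a³ = 2 × (4/3)π × (2.174)³ / (5.02)³ = 0.6802 = 68.0%.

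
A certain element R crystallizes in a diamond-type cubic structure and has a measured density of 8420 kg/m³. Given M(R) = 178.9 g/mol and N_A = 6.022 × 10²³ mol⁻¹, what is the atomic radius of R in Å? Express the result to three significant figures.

For a diamond cubic cell (Z = 8), a³ = Z·M/(N_A·ρ) = 8 × 178.9 / (6.022 × 10²³ × 8.420) = 2.823 × 10^-22 cm³, so a = 6.560 × 10^-8 cm = 6.560 Å.
Nearest neighbors lie along the body diagonal with √3·a = 8r, so r = 0.2165 × a = 1.42 Å.

1.42 Å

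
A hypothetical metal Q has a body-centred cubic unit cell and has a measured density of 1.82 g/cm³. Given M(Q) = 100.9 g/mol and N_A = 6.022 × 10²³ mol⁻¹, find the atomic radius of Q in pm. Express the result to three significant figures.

246 pm

For a BCC cell (Z = 2), a³ = Z·M/(N_A·ρ) = 2 × 100.9 / (6.022 × 10²³ × 1.820) = 1.841 × 10^-22 cm³, so a = 5.689 × 10^-8 cm = 568.9 pm.
Atoms touch along the body diagonal, so √3·a = 4r, so r = 0.4330 × a = 246 pm.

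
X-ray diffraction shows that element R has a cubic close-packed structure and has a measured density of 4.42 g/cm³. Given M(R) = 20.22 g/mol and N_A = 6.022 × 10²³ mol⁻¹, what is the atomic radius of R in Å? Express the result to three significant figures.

For an FCC cell (Z = 4), a³ = Z·M/(N_A·ρ) = 4 × 20.22 / (6.022 × 10²³ × 4.420) = 3.039 × 10^-23 cm³, so a = 3.121 × 10^-8 cm = 3.121 Å.
Atoms touch along the face diagonal, so √2·a = 4r, so r = 0.3536 × a = 1.10 Å.

1.10 Å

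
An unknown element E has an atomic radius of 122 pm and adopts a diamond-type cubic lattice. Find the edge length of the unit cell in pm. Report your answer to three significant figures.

563 pm

In a diamond cubic lattice, nearest neighbors lie along the body diagonal with √3·a = 8r.
a = 8r/√3 = 8 × 122 / 1.7321 = 563 pm.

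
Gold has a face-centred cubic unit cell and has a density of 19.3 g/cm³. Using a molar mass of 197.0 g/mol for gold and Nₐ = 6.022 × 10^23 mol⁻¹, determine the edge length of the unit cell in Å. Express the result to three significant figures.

4.08 Å

With Z = 4 atoms per FCC cell, a³ = Z·M/(N_A·ρ) = 4 × 197.0 / (6.022 × 10²³ × 19.30 g/cm³) = 6.780 × 10^-23 cm³.
a = (6.780 × 10^-23)^(1/3) = 4.078 × 10^-8 cm = 4.08 Å.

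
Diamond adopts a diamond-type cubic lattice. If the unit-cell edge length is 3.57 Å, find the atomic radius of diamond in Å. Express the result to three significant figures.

0.773 Å

In a diamond cubic lattice, nearest neighbors lie along the body diagonal with √3·a = 8r.
r = √3·a/8 = 1.7321 × 3.57 / 8 = 0.773 Å.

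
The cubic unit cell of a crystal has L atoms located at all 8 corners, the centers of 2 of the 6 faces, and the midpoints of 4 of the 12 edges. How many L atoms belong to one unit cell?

Corner atoms are shared by 8 cells (1/8 each), face atoms by 2 (1/2 each), edge atoms by 4 (1/4 each).
Net atoms = 8 × 1/8 + 2 × 1/2 + 4 × 1/4 = 1 + 1 + 1 = 3.

3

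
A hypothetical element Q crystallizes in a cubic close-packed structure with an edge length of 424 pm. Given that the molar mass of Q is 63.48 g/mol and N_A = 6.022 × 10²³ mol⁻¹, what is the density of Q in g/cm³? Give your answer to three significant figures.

5.53 g/cm³

An FCC unit cell contains Z = 4 atoms.
Cell volume: a³ = (424 pm)³ = (4.240 × 10^-8 cm)³ = 7.623 × 10^-23 cm³.
ρ = Z·M/(N_A·a³) = 4 × 63.48 / (6.022 × 10²³ × 7.623 × 10^-23) = 5.532 g/cm³.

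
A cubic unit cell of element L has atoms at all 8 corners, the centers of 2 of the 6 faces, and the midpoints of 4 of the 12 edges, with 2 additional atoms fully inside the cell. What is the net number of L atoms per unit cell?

5

Corner atoms are shared by 8 cells (1/8 each), face atoms by 2 (1/2 each), edge atoms by 4 (1/4 each), interior atoms are unshared.
Net atoms = 8 × 1/8 + 2 × 1/2 + 4 × 1/4 + 2 = 1 + 1 + 1 + 2 = 5.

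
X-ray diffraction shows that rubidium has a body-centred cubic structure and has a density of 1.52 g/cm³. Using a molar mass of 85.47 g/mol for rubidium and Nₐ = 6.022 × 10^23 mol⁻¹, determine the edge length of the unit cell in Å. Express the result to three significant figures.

With Z = 2 atoms per BCC cell, a³ = Z·M/(N_A·ρ) = 2 × 85.47 / (6.022 × 10²³ × 1.520 g/cm³) = 1.867 × 10^-22 cm³.
a = (1.867 × 10^-22)^(1/3) = 5.716 × 10^-8 cm = 5.72 Å.

5.72 Å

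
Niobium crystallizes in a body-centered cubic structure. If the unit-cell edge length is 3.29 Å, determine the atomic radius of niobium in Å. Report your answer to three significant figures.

In a BCC lattice, atoms touch along the body diagonal, so √3·a = 4r.
r = √3·a/4 = 1.7321 × 3.29 / 4 = 1.42 Å.

1.42 Å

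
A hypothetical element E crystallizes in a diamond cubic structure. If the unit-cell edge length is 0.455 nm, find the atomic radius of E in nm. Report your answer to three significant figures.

In a diamond cubic lattice, nearest neighbors lie along the body diagonal with √3·a = 8r.
r = √3·a/8 = 1.7321 × 0.455 / 8 = 0.0985 nm.

0.0985 nm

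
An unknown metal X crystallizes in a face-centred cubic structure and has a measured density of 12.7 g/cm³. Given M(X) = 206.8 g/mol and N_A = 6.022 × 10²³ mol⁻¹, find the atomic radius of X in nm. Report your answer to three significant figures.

For an FCC cell (Z = 4), a³ = Z·M/(N_A·ρ) = 4 × 206.8 / (6.022 × 10²³ × 12.70) = 1.082 × 10^-22 cm³, so a = 4.765 × 10^-8 cm = 0.4765 nm.
Atoms touch along the face diagonal, so √2·a = 4r, so r = 0.3536 × a = 0.168 nm.

0.168 nm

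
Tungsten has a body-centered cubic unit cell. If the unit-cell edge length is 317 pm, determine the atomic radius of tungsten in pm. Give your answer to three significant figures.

137 pm

In a BCC lattice, atoms touch along the body diagonal, so √3·a = 4r.
r = √3·a/4 = 1.7321 × 317 / 4 = 137 pm.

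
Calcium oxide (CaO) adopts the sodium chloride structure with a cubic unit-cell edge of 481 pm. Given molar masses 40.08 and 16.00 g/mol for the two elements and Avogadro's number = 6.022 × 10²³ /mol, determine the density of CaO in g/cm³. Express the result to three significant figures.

3.35 g/cm³

The sodium chloride structure contains Z = 4 formula units per cell; M(CaO) = 40.08 + 16.00 = 56.08 g/mol.
a³ = (4.810 × 10^-8 cm)³ = 1.113 × 10^-22 cm³.
ρ = 4 × 56.08 / (6.022 × 10²³ × 1.113 × 10^-22) = 3.347 g/cm³.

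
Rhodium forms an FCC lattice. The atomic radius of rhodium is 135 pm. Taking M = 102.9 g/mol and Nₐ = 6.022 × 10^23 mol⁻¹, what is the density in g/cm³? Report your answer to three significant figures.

12.3 g/cm³

In an FCC lattice, atoms touch along the face diagonal, so √2·a = 4r, giving a = 381.8 pm = 3.818 × 10^-8 cm.
With Z = 4, ρ = Z·M/(N_A·a³) = 4 × 102.9 / (6.022 × 10²³ × 5.567 × 10^-23) = 12.28 g/cm³.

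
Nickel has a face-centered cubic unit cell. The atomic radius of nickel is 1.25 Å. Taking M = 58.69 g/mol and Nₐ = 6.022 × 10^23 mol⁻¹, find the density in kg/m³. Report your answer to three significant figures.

In an FCC lattice, atoms touch along the face diagonal, so √2·a = 4r, giving a = 3.536 Å = 3.536 × 10^-8 cm.
With Z = 4, ρ = Z·M/(N_A·a³) = 4 × 58.69 / (6.022 × 10²³ × 4.419 × 10^-23) = 8.821 g/cm³ = 8820 kg/m³.

8820 kg/m³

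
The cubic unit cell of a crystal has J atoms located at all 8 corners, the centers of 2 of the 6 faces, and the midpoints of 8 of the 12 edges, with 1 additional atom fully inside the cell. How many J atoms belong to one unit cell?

5

Corner atoms are shared by 8 cells (1/8 each), face atoms by 2 (1/2 each), edge atoms by 4 (1/4 each), interior atoms are unshared.
Net atoms = 8 × 1/8 + 2 × 1/2 + 8 × 1/4 + 1 = 1 + 1 + 2 + 1 = 5.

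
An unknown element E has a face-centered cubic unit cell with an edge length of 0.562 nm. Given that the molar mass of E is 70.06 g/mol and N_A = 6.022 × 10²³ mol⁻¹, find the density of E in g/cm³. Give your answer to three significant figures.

An FCC unit cell contains Z = 4 atoms.
Cell volume: a³ = (0.562 nm)³ = (5.620 × 10^-8 cm)³ = 1.775 × 10^-22 cm³.
ρ = Z·M/(N_A·a³) = 4 × 70.06 / (6.022 × 10²³ × 1.775 × 10^-22) = 2.622 g/cm³.

2.62 g/cm³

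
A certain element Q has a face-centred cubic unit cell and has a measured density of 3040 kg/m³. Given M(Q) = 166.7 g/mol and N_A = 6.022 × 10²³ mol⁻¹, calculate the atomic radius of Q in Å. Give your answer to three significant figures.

2.52 Å

For an FCC cell (Z = 4), a³ = Z·M/(N_A·ρ) = 4 × 166.7 / (6.022 × 10²³ × 3.040) = 3.642 × 10^-22 cm³, so a = 7.142 × 10^-8 cm = 7.142 Å.
Atoms touch along the face diagonal, so √2·a = 4r, so r = 0.3536 × a = 2.52 Å.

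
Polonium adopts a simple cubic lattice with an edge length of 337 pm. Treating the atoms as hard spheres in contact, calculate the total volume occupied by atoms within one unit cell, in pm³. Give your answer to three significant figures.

2.00 × 10^7 pm³

In a simple cubic lattice atoms touch along the cell edge, so a = 2r, so r = 0.5000a = 168.5 pm.
V_atoms = Z × (4/3)πr³ = 1 × (4/3)π × (168.5)³ = 2.00 × 10^7 pm³.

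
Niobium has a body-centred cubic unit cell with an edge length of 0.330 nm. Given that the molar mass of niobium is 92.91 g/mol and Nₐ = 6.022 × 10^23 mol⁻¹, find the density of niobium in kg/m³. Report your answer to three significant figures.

A BCC unit cell contains Z = 2 atoms.
Cell volume: a³ = (0.330 nm)³ = (3.300 × 10^-8 cm)³ = 3.594 × 10^-23 cm³.
ρ = Z·M/(N_A·a³) = 2 × 92.91 / (6.022 × 10²³ × 3.594 × 10^-23) = 8.586 g/cm³ = 8590 kg/m³.

8590 kg/m³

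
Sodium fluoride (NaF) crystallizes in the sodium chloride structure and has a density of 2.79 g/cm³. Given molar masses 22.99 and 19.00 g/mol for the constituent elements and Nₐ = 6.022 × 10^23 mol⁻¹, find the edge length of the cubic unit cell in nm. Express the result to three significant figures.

0.464 nm

M(NaF) = 41.99 g/mol; Z = 4 formula units per cell.
a³ = Z·M/(N_A·ρ) = 4 × 41.99 / (6.022 × 10²³ × 2.79) = 9.997 × 10^-23 cm³, so a = 4.641 × 10^-8 cm = 0.464 nm.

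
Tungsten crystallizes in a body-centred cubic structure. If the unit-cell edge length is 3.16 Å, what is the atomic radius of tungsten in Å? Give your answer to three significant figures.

In a BCC lattice, atoms touch along the body diagonal, so √3·a = 4r.
r = √3·a/4 = 1.7321 × 3.16 / 4 = 1.37 Å.

1.37 Å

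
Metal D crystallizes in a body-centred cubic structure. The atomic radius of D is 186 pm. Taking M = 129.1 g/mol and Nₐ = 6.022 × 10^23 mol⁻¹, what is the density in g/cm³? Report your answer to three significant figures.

In a BCC lattice, atoms touch along the body diagonal, so √3·a = 4r, giving a = 429.5 pm = 4.295 × 10^-8 cm.
With Z = 2, ρ = Z·M/(N_A·a³) = 2 × 129.1 / (6.022 × 10²³ × 7.926 × 10^-23) = 5.410 g/cm³.

5.41 g/cm³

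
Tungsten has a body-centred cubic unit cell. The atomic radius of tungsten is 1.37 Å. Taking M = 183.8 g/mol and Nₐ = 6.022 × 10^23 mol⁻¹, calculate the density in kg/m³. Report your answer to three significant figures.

19300 kg/m³

In a BCC lattice, atoms touch along the body diagonal, so √3·a = 4r, giving a = 3.164 Å = 3.164 × 10^-8 cm.
With Z = 2, ρ = Z·M/(N_A·a³) = 2 × 183.8 / (6.022 × 10²³ × 3.167 × 10^-23) = 19.27 g/cm³ = 19300 kg/m³.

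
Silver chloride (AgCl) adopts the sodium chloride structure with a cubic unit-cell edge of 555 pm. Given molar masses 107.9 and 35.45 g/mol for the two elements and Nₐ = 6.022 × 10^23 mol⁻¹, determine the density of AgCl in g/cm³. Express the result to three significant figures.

5.57 g/cm³

The sodium chloride structure contains Z = 4 formula units per cell; M(AgCl) = 107.9 + 35.45 = 143.35 g/mol.
a³ = (5.550 × 10^-8 cm)³ = 1.710 × 10^-22 cm³.
ρ = 4 × 143.35 / (6.022 × 10²³ × 1.710 × 10^-22) = 5.570 g/cm³.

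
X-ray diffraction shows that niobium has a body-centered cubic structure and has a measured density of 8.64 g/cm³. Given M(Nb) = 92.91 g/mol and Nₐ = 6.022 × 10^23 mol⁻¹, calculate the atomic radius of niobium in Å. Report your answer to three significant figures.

1.43 Å

For a BCC cell (Z = 2), a³ = Z·M/(N_A·ρ) = 2 × 92.91 / (6.022 × 10²³ × 8.640) = 3.571 × 10^-23 cm³, so a = 3.293 × 10^-8 cm = 3.293 Å.
Atoms touch along the body diagonal, so √3·a = 4r, so r = 0.4330 × a = 1.43 Å.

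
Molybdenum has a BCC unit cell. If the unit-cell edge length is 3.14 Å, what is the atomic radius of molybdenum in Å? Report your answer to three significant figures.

1.36 Å

In a BCC lattice, atoms touch along the body diagonal, so √3·a = 4r.
r = √3·a/4 = 1.7321 × 3.14 / 4 = 1.36 Å.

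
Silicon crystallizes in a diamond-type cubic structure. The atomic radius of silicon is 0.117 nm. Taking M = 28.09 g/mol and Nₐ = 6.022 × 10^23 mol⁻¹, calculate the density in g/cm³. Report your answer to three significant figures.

2.36 g/cm³

In a diamond cubic lattice, nearest neighbors lie along the body diagonal with √3·a = 8r, giving a = 0.5404 nm = 5.404 × 10^-8 cm.
With Z = 8, ρ = Z·M/(N_A·a³) = 8 × 28.09 / (6.022 × 10²³ × 1.578 × 10^-22) = 2.365 g/cm³.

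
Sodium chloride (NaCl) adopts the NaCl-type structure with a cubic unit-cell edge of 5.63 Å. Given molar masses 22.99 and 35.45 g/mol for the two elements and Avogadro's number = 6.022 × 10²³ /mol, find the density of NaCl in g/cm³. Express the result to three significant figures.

2.18 g/cm³

The NaCl-type structure contains Z = 4 formula units per cell; M(NaCl) = 22.99 + 35.45 = 58.44 g/mol.
a³ = (5.630 × 10^-8 cm)³ = 1.785 × 10^-22 cm³.
ρ = 4 × 58.44 / (6.022 × 10²³ × 1.785 × 10^-22) = 2.175 g/cm³.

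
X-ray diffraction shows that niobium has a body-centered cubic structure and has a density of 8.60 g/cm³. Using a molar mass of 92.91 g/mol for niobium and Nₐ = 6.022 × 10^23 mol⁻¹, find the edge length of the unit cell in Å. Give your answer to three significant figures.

With Z = 2 atoms per BCC cell, a³ = Z·M/(N_A·ρ) = 2 × 92.91 / (6.022 × 10²³ × 8.600 g/cm³) = 3.588 × 10^-23 cm³.
a = (3.588 × 10^-23)^(1/3) = 3.298 × 10^-8 cm = 3.30 Å.

3.30 Å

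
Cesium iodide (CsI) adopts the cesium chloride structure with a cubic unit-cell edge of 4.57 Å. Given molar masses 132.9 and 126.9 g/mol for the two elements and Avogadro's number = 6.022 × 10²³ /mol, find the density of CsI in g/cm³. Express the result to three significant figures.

4.52 g/cm³

The cesium chloride structure contains Z = 1 formula unit per cell; M(CsI) = 132.9 + 126.9 = 259.8 g/mol.
a³ = (4.570 × 10^-8 cm)³ = 9.544 × 10^-23 cm³.
ρ = 1 × 259.8 / (6.022 × 10²³ × 9.544 × 10^-23) = 4.520 g/cm³.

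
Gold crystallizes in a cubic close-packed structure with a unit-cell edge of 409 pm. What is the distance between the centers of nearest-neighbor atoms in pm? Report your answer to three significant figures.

289 pm

In an FCC structure, atoms touch along the face diagonal, so √2·a = 4r; the nearest-neighbor distance equals 2r = 0.7071·a.
d = 0.7071 × 409 = 289 pm.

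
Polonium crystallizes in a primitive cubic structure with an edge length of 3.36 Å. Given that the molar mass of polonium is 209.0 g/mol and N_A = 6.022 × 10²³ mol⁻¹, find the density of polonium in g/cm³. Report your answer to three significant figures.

9.15 g/cm³

A simple cubic unit cell contains Z = 1 atom.
Cell volume: a³ = (3.36 Å)³ = (3.360 × 10^-8 cm)³ = 3.793 × 10^-23 cm³.
ρ = Z·M/(N_A·a³) = 1 × 209.0 / (6.022 × 10²³ × 3.793 × 10^-23) = 9.149 g/cm³.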